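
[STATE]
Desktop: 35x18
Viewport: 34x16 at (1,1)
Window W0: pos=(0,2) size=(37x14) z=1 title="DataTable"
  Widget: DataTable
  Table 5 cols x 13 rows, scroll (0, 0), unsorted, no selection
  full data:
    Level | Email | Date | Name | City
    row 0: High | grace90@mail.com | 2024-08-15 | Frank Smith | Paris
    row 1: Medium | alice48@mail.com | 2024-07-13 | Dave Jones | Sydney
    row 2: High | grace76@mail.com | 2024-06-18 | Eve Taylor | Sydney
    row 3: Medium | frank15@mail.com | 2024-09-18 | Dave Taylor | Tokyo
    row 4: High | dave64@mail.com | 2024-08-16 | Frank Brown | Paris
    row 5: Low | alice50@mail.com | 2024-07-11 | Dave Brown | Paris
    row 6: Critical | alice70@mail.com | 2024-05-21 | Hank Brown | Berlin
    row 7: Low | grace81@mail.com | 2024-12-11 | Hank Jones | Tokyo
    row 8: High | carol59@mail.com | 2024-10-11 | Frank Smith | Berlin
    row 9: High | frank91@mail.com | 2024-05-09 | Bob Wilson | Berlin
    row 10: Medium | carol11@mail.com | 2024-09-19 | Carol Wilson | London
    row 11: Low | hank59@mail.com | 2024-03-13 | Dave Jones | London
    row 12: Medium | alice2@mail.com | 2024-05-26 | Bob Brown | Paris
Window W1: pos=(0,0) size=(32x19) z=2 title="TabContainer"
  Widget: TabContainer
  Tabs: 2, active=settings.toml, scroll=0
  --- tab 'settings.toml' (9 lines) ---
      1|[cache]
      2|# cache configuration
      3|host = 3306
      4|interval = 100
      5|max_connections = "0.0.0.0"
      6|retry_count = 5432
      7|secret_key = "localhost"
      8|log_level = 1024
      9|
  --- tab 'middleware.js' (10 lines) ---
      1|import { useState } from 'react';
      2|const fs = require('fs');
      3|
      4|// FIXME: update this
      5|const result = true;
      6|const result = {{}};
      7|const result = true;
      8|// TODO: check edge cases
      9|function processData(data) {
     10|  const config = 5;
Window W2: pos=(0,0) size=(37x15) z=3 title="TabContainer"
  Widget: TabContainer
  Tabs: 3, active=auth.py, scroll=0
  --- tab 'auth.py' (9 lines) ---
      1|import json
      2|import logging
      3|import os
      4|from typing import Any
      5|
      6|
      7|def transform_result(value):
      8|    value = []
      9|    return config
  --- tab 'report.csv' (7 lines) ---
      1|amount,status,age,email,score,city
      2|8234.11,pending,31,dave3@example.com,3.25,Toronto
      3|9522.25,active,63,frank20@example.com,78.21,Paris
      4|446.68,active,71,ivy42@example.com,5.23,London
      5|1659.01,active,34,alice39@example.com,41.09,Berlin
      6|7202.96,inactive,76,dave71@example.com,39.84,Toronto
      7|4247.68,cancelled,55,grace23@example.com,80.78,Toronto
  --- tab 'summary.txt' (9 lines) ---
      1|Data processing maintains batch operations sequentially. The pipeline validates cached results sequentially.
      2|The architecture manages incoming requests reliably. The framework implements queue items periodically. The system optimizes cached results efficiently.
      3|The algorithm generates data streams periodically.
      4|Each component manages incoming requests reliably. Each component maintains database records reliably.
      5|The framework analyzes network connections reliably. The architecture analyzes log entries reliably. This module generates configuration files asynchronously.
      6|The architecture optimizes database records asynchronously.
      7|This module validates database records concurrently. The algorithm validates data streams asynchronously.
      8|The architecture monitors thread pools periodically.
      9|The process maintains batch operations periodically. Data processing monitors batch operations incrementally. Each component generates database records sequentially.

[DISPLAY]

 TabContainer                     
──────────────────────────────────
[auth.py]│ report.csv │ summary.tx
──────────────────────────────────
import json                       
import logging                    
import os                         
from typing import Any            
                                  
                                  
def transform_result(value):      
    value = []                    
    return config                 
━━━━━━━━━━━━━━━━━━━━━━━━━━━━━━━━━━
                              ┃━━━
                              ┃   


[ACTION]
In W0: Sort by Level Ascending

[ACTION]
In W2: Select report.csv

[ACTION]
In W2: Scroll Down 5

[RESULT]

 TabContainer                     
──────────────────────────────────
 auth.py │[report.csv]│ summary.tx
──────────────────────────────────
7202.96,inactive,76,dave71@example
4247.68,cancelled,55,grace23@examp
                                  
                                  
                                  
                                  
                                  
                                  
                                  
━━━━━━━━━━━━━━━━━━━━━━━━━━━━━━━━━━
                              ┃━━━
                              ┃   


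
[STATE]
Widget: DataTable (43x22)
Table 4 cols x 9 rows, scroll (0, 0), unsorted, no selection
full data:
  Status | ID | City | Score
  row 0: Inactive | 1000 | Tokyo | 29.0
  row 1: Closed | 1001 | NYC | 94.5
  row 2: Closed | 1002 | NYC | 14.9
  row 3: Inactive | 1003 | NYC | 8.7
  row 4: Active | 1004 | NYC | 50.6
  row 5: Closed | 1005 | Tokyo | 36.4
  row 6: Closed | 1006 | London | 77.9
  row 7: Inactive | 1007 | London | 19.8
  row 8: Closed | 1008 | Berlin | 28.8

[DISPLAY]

Status  │ID  │City  │Score                 
────────┼────┼──────┼─────                 
Inactive│1000│Tokyo │29.0                  
Closed  │1001│NYC   │94.5                  
Closed  │1002│NYC   │14.9                  
Inactive│1003│NYC   │8.7                   
Active  │1004│NYC   │50.6                  
Closed  │1005│Tokyo │36.4                  
Closed  │1006│London│77.9                  
Inactive│1007│London│19.8                  
Closed  │1008│Berlin│28.8                  
                                           
                                           
                                           
                                           
                                           
                                           
                                           
                                           
                                           
                                           
                                           


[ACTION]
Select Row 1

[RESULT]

Status  │ID  │City  │Score                 
────────┼────┼──────┼─────                 
Inactive│1000│Tokyo │29.0                  
>losed  │1001│NYC   │94.5                  
Closed  │1002│NYC   │14.9                  
Inactive│1003│NYC   │8.7                   
Active  │1004│NYC   │50.6                  
Closed  │1005│Tokyo │36.4                  
Closed  │1006│London│77.9                  
Inactive│1007│London│19.8                  
Closed  │1008│Berlin│28.8                  
                                           
                                           
                                           
                                           
                                           
                                           
                                           
                                           
                                           
                                           
                                           


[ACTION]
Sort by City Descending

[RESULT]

Status  │ID  │City ▼│Score                 
────────┼────┼──────┼─────                 
Inactive│1000│Tokyo │29.0                  
>losed  │1005│Tokyo │36.4                  
Closed  │1001│NYC   │94.5                  
Closed  │1002│NYC   │14.9                  
Inactive│1003│NYC   │8.7                   
Active  │1004│NYC   │50.6                  
Closed  │1006│London│77.9                  
Inactive│1007│London│19.8                  
Closed  │1008│Berlin│28.8                  
                                           
                                           
                                           
                                           
                                           
                                           
                                           
                                           
                                           
                                           
                                           


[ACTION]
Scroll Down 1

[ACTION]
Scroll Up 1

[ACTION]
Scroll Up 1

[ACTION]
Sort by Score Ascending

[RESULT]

Status  │ID  │City  │Scor▲                 
────────┼────┼──────┼─────                 
Inactive│1003│NYC   │8.7                   
>losed  │1002│NYC   │14.9                  
Inactive│1007│London│19.8                  
Closed  │1008│Berlin│28.8                  
Inactive│1000│Tokyo │29.0                  
Closed  │1005│Tokyo │36.4                  
Active  │1004│NYC   │50.6                  
Closed  │1006│London│77.9                  
Closed  │1001│NYC   │94.5                  
                                           
                                           
                                           
                                           
                                           
                                           
                                           
                                           
                                           
                                           
                                           


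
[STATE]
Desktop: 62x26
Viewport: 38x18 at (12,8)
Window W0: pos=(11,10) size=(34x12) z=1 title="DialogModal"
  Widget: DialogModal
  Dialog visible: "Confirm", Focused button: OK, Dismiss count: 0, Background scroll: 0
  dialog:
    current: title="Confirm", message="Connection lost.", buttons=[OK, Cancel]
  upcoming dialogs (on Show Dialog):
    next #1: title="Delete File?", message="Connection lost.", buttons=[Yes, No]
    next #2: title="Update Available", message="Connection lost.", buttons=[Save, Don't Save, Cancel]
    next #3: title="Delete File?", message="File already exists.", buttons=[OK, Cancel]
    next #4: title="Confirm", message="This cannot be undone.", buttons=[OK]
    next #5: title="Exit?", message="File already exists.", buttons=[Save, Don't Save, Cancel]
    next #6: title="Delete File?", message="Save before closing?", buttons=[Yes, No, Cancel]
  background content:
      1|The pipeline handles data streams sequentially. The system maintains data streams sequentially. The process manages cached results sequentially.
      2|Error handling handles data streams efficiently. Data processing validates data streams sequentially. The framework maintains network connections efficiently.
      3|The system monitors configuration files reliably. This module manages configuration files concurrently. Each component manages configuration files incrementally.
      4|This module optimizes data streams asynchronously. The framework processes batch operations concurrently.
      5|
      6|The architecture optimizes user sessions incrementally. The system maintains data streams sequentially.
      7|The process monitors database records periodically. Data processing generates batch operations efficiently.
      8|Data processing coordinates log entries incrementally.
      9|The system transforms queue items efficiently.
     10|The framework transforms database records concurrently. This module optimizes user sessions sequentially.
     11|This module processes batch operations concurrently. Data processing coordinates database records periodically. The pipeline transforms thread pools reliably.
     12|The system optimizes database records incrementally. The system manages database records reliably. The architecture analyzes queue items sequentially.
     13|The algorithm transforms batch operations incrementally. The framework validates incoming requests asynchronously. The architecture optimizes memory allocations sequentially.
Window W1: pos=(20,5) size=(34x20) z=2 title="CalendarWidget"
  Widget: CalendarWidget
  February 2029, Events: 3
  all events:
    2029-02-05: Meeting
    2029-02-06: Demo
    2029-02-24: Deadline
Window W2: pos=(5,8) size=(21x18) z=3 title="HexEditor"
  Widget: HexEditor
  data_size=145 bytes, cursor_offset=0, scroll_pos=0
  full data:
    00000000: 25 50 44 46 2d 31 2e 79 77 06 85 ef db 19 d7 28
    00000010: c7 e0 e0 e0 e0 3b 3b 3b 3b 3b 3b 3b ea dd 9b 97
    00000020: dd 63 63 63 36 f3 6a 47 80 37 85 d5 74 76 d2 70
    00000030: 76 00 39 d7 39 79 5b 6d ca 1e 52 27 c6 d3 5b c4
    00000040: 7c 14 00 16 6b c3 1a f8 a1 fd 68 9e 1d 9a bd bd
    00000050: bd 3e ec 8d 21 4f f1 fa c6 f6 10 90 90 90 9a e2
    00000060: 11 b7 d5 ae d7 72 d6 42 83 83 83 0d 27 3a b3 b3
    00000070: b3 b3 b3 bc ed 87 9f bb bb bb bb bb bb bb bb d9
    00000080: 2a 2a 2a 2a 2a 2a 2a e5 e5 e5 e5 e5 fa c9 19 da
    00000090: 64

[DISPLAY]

━━━━━━━━━━━━━┓    February 2029       
itor         ┃ We Th Fr Sa Su         
─────────────┨     1  2  3  4         
00  25 50 44 ┃6*  7  8  9 10 11       
10  c7 e0 e0 ┃ 14 15 16 17 18         
20  dd 63 63 ┃ 21 22 23 24* 25        
30  76 00 39 ┃ 28                     
40  7c 14 00 ┃                        
50  bd 3e ec ┃                        
60  11 b7 d5 ┃                        
70  b3 b3 b3 ┃                        
80  2a 2a 2a ┃                        
90  64       ┃                        
             ┃                        
             ┃                        
             ┃                        
             ┃━━━━━━━━━━━━━━━━━━━━━━━━
━━━━━━━━━━━━━┛                        


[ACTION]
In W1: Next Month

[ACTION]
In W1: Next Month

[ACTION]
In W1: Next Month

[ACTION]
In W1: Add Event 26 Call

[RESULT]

━━━━━━━━━━━━━┓       May 2029         
itor         ┃ We Th Fr Sa Su         
─────────────┨  2  3  4  5  6         
00  25 50 44 ┃  9 10 11 12 13         
10  c7 e0 e0 ┃ 16 17 18 19 20         
20  dd 63 63 ┃ 23 24 25 26* 27        
30  76 00 39 ┃ 30 31                  
40  7c 14 00 ┃                        
50  bd 3e ec ┃                        
60  11 b7 d5 ┃                        
70  b3 b3 b3 ┃                        
80  2a 2a 2a ┃                        
90  64       ┃                        
             ┃                        
             ┃                        
             ┃                        
             ┃━━━━━━━━━━━━━━━━━━━━━━━━
━━━━━━━━━━━━━┛                        


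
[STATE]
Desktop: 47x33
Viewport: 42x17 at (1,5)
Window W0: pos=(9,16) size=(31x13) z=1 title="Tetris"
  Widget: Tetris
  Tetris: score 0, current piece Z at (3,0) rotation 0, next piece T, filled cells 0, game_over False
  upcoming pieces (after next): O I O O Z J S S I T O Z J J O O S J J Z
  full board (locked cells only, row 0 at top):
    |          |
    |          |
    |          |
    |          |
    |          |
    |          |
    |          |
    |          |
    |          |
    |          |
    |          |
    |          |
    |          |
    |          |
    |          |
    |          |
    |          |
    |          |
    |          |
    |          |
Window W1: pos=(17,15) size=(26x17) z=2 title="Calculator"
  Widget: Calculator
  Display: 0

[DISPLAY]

                                          
                                          
                                          
                                          
                                          
                                          
                                          
                                          
                                          
                                          
                ┏━━━━━━━━━━━━━━━━━━━━━━━━┓
        ┏━━━━━━━┃ Calculator             ┃
        ┃ Tetris┠────────────────────────┨
        ┠───────┃                       0┃
        ┃       ┃┌───┬───┬───┬───┐       ┃
        ┃       ┃│ 7 │ 8 │ 9 │ ÷ │       ┃
        ┃       ┃├───┼───┼───┼───┤       ┃


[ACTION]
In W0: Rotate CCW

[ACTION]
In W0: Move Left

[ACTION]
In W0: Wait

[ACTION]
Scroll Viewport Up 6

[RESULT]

                                          
                                          
                                          
                                          
                                          
                                          
                                          
                                          
                                          
                                          
                                          
                                          
                                          
                                          
                                          
                ┏━━━━━━━━━━━━━━━━━━━━━━━━┓
        ┏━━━━━━━┃ Calculator             ┃


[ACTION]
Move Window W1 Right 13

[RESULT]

                                          
                                          
                                          
                                          
                                          
                                          
                                          
                                          
                                          
                                          
                                          
                                          
                                          
                                          
                                          
                    ┏━━━━━━━━━━━━━━━━━━━━━
        ┏━━━━━━━━━━━┃ Calculator          


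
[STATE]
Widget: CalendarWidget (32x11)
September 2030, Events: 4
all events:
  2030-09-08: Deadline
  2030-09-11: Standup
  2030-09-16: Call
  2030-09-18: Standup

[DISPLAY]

         September 2030         
Mo Tu We Th Fr Sa Su            
                   1            
 2  3  4  5  6  7  8*           
 9 10 11* 12 13 14 15           
16* 17 18* 19 20 21 22          
23 24 25 26 27 28 29            
30                              
                                
                                
                                


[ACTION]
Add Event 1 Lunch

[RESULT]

         September 2030         
Mo Tu We Th Fr Sa Su            
                   1*           
 2  3  4  5  6  7  8*           
 9 10 11* 12 13 14 15           
16* 17 18* 19 20 21 22          
23 24 25 26 27 28 29            
30                              
                                
                                
                                


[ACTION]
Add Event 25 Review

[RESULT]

         September 2030         
Mo Tu We Th Fr Sa Su            
                   1*           
 2  3  4  5  6  7  8*           
 9 10 11* 12 13 14 15           
16* 17 18* 19 20 21 22          
23 24 25* 26 27 28 29           
30                              
                                
                                
                                


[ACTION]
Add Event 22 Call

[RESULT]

         September 2030         
Mo Tu We Th Fr Sa Su            
                   1*           
 2  3  4  5  6  7  8*           
 9 10 11* 12 13 14 15           
16* 17 18* 19 20 21 22*         
23 24 25* 26 27 28 29           
30                              
                                
                                
                                


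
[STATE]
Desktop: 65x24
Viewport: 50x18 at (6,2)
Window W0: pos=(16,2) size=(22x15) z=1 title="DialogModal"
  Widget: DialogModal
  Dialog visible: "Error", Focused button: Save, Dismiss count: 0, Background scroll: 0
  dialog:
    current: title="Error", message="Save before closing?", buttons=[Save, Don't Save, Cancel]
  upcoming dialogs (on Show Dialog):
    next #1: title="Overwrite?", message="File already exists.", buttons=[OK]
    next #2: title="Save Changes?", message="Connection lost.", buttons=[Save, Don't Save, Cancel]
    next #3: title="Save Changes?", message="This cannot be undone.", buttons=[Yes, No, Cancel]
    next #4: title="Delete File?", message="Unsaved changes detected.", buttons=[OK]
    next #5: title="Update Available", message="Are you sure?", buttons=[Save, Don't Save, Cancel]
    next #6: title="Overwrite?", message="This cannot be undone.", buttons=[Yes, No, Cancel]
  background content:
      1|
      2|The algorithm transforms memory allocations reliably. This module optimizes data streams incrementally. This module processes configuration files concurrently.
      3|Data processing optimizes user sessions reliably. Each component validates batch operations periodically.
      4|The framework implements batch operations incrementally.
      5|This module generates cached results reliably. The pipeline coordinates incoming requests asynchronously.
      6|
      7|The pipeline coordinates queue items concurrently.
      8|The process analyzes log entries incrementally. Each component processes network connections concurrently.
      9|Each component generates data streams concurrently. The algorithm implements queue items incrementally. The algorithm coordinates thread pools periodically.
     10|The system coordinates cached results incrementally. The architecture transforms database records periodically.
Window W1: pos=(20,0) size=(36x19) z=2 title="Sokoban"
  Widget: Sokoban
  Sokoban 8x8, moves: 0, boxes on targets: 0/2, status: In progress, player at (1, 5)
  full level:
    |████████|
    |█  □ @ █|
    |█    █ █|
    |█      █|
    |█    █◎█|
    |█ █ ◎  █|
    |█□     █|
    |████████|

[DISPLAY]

          ┏━━━┠──────────────────────────────────┨
          ┃ Di┃████████                          ┃
          ┠───┃█  □ @ █                          ┃
          ┃   ┃█    █ █                          ┃
          ┃The┃█      █                          ┃
          ┃Dat┃█    █◎█                          ┃
          ┃Th┌┃█ █ ◎  █                          ┃
          ┃Th│┃█□     █                          ┃
          ┃  │┃████████                          ┃
          ┃Th│┃Moves: 0  0/2                     ┃
          ┃Th└┃                                  ┃
          ┃Eac┃                                  ┃
          ┃The┃                                  ┃
          ┃   ┃                                  ┃
          ┗━━━┃                                  ┃
              ┃                                  ┃
              ┗━━━━━━━━━━━━━━━━━━━━━━━━━━━━━━━━━━┛
                                                  


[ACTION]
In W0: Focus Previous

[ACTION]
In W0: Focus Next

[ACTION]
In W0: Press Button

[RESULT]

          ┏━━━┠──────────────────────────────────┨
          ┃ Di┃████████                          ┃
          ┠───┃█  □ @ █                          ┃
          ┃   ┃█    █ █                          ┃
          ┃The┃█      █                          ┃
          ┃Dat┃█    █◎█                          ┃
          ┃The┃█ █ ◎  █                          ┃
          ┃Thi┃█□     █                          ┃
          ┃   ┃████████                          ┃
          ┃The┃Moves: 0  0/2                     ┃
          ┃The┃                                  ┃
          ┃Eac┃                                  ┃
          ┃The┃                                  ┃
          ┃   ┃                                  ┃
          ┗━━━┃                                  ┃
              ┃                                  ┃
              ┗━━━━━━━━━━━━━━━━━━━━━━━━━━━━━━━━━━┛
                                                  


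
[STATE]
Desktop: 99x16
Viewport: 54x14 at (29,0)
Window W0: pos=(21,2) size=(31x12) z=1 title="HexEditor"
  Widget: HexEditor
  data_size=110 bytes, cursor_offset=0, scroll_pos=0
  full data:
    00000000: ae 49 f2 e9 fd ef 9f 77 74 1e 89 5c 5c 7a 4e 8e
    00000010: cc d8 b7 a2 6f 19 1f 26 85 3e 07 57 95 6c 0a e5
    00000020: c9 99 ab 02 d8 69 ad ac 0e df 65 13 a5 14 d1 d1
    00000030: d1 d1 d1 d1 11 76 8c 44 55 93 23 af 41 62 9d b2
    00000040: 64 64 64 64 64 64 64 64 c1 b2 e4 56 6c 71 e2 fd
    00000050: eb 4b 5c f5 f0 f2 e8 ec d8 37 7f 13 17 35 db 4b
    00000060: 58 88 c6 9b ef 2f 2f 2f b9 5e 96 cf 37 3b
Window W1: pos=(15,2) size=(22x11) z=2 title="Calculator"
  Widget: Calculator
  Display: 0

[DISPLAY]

                                                      
                                                      
━━━━━━━┓━━━━━━━━━━━━━━┓                               
       ┃              ┃                               
───────┨──────────────┨                               
      0┃ f2 e9 fd ef 9┃                               
───┐   ┃ b7 a2 6f 19 1┃                               
 ÷ │   ┃ ab 02 d8 69 a┃                               
───┤   ┃ d1 d1 11 76 8┃                               
 × │   ┃ 64 64 64 64 6┃                               
───┤   ┃ 5c f5 f0 f2 e┃                               
 - │   ┃ c6 9b ef 2f 2┃                               
━━━━━━━┛              ┃                               
━━━━━━━━━━━━━━━━━━━━━━┛                               


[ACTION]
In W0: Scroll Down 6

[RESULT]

                                                      
                                                      
━━━━━━━┓━━━━━━━━━━━━━━┓                               
       ┃              ┃                               
───────┨──────────────┨                               
      0┃ c6 9b ef 2f 2┃                               
───┐   ┃              ┃                               
 ÷ │   ┃              ┃                               
───┤   ┃              ┃                               
 × │   ┃              ┃                               
───┤   ┃              ┃                               
 - │   ┃              ┃                               
━━━━━━━┛              ┃                               
━━━━━━━━━━━━━━━━━━━━━━┛                               


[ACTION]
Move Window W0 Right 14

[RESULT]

                                                      
                                                      
━━━━━━━┓━━━━━━━━━━━━━━━━━━━━━━━━━━━━┓                 
       ┃HexEditor                   ┃                 
───────┨────────────────────────────┨                 
      0┃0000060  58 88 c6 9b ef 2f 2┃                 
───┐   ┃                            ┃                 
 ÷ │   ┃                            ┃                 
───┤   ┃                            ┃                 
 × │   ┃                            ┃                 
───┤   ┃                            ┃                 
 - │   ┃                            ┃                 
━━━━━━━┛                            ┃                 
      ┗━━━━━━━━━━━━━━━━━━━━━━━━━━━━━┛                 


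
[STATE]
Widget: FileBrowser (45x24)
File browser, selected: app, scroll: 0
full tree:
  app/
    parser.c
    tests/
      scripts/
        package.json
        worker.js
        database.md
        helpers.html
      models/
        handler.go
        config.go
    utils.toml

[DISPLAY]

> [-] app/                                   
    parser.c                                 
    [+] tests/                               
    utils.toml                               
                                             
                                             
                                             
                                             
                                             
                                             
                                             
                                             
                                             
                                             
                                             
                                             
                                             
                                             
                                             
                                             
                                             
                                             
                                             
                                             


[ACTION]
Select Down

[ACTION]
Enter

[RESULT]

  [-] app/                                   
  > parser.c                                 
    [+] tests/                               
    utils.toml                               
                                             
                                             
                                             
                                             
                                             
                                             
                                             
                                             
                                             
                                             
                                             
                                             
                                             
                                             
                                             
                                             
                                             
                                             
                                             
                                             


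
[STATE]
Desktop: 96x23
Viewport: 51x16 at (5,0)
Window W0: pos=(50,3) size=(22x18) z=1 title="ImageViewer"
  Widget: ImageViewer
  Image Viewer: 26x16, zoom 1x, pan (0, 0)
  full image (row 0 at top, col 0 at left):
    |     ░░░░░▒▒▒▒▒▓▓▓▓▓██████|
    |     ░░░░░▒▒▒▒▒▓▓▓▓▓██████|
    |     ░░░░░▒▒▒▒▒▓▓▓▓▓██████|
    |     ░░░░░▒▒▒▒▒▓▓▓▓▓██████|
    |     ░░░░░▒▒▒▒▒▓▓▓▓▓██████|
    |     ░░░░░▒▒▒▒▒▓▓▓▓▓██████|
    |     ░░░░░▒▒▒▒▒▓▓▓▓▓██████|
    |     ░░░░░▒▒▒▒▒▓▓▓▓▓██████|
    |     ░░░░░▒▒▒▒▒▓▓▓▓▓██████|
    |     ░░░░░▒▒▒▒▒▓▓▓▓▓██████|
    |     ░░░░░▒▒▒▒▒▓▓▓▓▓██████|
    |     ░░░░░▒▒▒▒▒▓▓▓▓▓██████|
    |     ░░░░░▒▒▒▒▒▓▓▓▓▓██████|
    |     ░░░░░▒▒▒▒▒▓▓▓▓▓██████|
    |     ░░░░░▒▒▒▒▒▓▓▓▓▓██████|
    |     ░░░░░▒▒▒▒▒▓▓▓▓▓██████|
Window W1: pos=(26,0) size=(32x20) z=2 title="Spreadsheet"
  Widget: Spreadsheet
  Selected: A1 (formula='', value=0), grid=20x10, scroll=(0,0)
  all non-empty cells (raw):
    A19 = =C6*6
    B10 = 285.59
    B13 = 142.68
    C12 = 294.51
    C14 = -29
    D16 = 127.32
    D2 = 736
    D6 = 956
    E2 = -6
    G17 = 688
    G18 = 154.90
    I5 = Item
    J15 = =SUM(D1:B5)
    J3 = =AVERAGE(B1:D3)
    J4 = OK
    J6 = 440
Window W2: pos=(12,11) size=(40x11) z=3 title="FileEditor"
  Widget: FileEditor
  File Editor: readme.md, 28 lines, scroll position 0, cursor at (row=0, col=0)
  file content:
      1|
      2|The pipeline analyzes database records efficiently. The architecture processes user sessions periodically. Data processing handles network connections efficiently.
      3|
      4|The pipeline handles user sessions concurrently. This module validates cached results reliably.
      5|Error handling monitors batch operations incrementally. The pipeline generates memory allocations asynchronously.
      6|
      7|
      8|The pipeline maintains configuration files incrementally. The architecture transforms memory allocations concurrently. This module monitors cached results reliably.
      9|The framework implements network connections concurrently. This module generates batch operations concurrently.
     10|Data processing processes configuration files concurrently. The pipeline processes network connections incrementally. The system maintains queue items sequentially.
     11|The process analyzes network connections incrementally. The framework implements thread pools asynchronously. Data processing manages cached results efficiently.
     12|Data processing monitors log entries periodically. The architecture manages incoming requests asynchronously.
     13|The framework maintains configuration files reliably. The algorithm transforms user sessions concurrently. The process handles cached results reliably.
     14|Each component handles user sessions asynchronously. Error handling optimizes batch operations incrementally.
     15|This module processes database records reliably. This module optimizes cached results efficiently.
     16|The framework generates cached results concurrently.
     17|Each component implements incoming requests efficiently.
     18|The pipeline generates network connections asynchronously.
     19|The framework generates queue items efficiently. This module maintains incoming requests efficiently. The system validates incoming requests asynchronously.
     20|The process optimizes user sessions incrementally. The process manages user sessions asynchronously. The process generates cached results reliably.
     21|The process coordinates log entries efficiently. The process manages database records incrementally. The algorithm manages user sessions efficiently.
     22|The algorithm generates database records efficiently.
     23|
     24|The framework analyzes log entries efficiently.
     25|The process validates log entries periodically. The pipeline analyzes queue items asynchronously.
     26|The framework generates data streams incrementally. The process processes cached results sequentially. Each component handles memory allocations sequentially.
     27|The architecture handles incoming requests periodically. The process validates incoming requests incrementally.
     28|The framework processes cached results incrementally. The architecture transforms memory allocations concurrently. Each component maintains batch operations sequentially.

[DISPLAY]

                     ┏━━━━━━━━━━━━━━━━━━━━━━━━━━━━━
                     ┃ Spreadsheet                 
                     ┠─────────────────────────────
                     ┃A1:                          
                     ┃       A       B       C     
                     ┃-----------------------------
                     ┃  1      [0]       0       0 
                     ┃  2        0       0       0 
                     ┃  3        0       0       0 
                     ┃  4        0       0       0 
                     ┃  5        0       0       0 
       ┏━━━━━━━━━━━━━━━━━━━━━━━━━━━━━━━━━━━━━━┓  0 
       ┃ FileEditor                           ┃  0 
       ┠──────────────────────────────────────┨  0 
       ┃█                                    ▲┃  0 
       ┃The pipeline analyzes database record█┃  0 


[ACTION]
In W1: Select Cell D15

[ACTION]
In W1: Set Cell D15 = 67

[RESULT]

                     ┏━━━━━━━━━━━━━━━━━━━━━━━━━━━━━
                     ┃ Spreadsheet                 
                     ┠─────────────────────────────
                     ┃D15: 67                      
                     ┃       A       B       C     
                     ┃-----------------------------
                     ┃  1        0       0       0 
                     ┃  2        0       0       0 
                     ┃  3        0       0       0 
                     ┃  4        0       0       0 
                     ┃  5        0       0       0 
       ┏━━━━━━━━━━━━━━━━━━━━━━━━━━━━━━━━━━━━━━┓  0 
       ┃ FileEditor                           ┃  0 
       ┠──────────────────────────────────────┨  0 
       ┃█                                    ▲┃  0 
       ┃The pipeline analyzes database record█┃  0 


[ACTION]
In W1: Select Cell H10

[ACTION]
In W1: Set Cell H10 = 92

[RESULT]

                     ┏━━━━━━━━━━━━━━━━━━━━━━━━━━━━━
                     ┃ Spreadsheet                 
                     ┠─────────────────────────────
                     ┃H10: 92                      
                     ┃       A       B       C     
                     ┃-----------------------------
                     ┃  1        0       0       0 
                     ┃  2        0       0       0 
                     ┃  3        0       0       0 
                     ┃  4        0       0       0 
                     ┃  5        0       0       0 
       ┏━━━━━━━━━━━━━━━━━━━━━━━━━━━━━━━━━━━━━━┓  0 
       ┃ FileEditor                           ┃  0 
       ┠──────────────────────────────────────┨  0 
       ┃█                                    ▲┃  0 
       ┃The pipeline analyzes database record█┃  0 


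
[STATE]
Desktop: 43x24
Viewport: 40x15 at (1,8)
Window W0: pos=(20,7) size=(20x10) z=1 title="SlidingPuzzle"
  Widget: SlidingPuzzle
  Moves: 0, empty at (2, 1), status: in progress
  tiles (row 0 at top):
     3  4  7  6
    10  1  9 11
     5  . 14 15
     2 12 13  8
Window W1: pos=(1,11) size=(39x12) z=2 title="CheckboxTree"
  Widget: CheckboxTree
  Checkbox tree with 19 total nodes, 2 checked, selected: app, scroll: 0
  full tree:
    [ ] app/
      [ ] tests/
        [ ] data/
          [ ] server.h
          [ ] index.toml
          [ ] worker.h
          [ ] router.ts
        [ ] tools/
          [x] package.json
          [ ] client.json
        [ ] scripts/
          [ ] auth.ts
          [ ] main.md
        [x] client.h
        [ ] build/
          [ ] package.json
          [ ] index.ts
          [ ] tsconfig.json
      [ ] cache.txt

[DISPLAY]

                   ┃ SlidingPuzzle    ┃ 
                   ┠──────────────────┨ 
                   ┃┌────┬────┬────┬──┃ 
┏━━━━━━━━━━━━━━━━━━━━━━━━━━━━━━━━━━━━━┓ 
┃ CheckboxTree                        ┃ 
┠─────────────────────────────────────┨ 
┃>[-] app/                            ┃ 
┃   [-] tests/                        ┃ 
┃     [ ] data/                       ┃ 
┃       [ ] server.h                  ┃ 
┃       [ ] index.toml                ┃ 
┃       [ ] worker.h                  ┃ 
┃       [ ] router.ts                 ┃ 
┃     [-] tools/                      ┃ 
┗━━━━━━━━━━━━━━━━━━━━━━━━━━━━━━━━━━━━━┛ 


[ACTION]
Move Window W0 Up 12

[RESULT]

                   ┃│  5 │    │ 14 │ 1┃ 
                   ┗━━━━━━━━━━━━━━━━━━┛ 
                                        
┏━━━━━━━━━━━━━━━━━━━━━━━━━━━━━━━━━━━━━┓ 
┃ CheckboxTree                        ┃ 
┠─────────────────────────────────────┨ 
┃>[-] app/                            ┃ 
┃   [-] tests/                        ┃ 
┃     [ ] data/                       ┃ 
┃       [ ] server.h                  ┃ 
┃       [ ] index.toml                ┃ 
┃       [ ] worker.h                  ┃ 
┃       [ ] router.ts                 ┃ 
┃     [-] tools/                      ┃ 
┗━━━━━━━━━━━━━━━━━━━━━━━━━━━━━━━━━━━━━┛ 


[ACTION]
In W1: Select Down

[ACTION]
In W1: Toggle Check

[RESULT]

                   ┃│  5 │    │ 14 │ 1┃ 
                   ┗━━━━━━━━━━━━━━━━━━┛ 
                                        
┏━━━━━━━━━━━━━━━━━━━━━━━━━━━━━━━━━━━━━┓ 
┃ CheckboxTree                        ┃ 
┠─────────────────────────────────────┨ 
┃ [-] app/                            ┃ 
┃>  [x] tests/                        ┃ 
┃     [x] data/                       ┃ 
┃       [x] server.h                  ┃ 
┃       [x] index.toml                ┃ 
┃       [x] worker.h                  ┃ 
┃       [x] router.ts                 ┃ 
┃     [x] tools/                      ┃ 
┗━━━━━━━━━━━━━━━━━━━━━━━━━━━━━━━━━━━━━┛ 


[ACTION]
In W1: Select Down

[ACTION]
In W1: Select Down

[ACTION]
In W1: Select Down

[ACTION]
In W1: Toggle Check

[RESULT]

                   ┃│  5 │    │ 14 │ 1┃ 
                   ┗━━━━━━━━━━━━━━━━━━┛ 
                                        
┏━━━━━━━━━━━━━━━━━━━━━━━━━━━━━━━━━━━━━┓ 
┃ CheckboxTree                        ┃ 
┠─────────────────────────────────────┨ 
┃ [-] app/                            ┃ 
┃   [-] tests/                        ┃ 
┃     [-] data/                       ┃ 
┃       [x] server.h                  ┃ 
┃>      [ ] index.toml                ┃ 
┃       [x] worker.h                  ┃ 
┃       [x] router.ts                 ┃ 
┃     [x] tools/                      ┃ 
┗━━━━━━━━━━━━━━━━━━━━━━━━━━━━━━━━━━━━━┛ 
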